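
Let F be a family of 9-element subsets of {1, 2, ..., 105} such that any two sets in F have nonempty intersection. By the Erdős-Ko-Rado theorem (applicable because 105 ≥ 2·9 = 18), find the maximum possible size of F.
max |F| = C(104, 8) = 257575523205

The Erdős-Ko-Rado theorem states: for n ≥ 2k, an intersecting family of k-subsets of an n-element set has size at most C(n − 1, k − 1), with equality for 'star' families {A ⊆ [n] : |A| = k, i ∈ A} (fix an element i). For n = 105, k = 9: C(104, 8) = 257575523205.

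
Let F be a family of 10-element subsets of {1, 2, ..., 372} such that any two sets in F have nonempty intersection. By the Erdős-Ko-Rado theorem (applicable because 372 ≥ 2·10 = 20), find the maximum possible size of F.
max |F| = C(371, 9) = 332762829466097030

The Erdős-Ko-Rado theorem states: for n ≥ 2k, an intersecting family of k-subsets of an n-element set has size at most C(n − 1, k − 1), with equality for 'star' families {A ⊆ [n] : |A| = k, i ∈ A} (fix an element i). For n = 372, k = 10: C(371, 9) = 332762829466097030.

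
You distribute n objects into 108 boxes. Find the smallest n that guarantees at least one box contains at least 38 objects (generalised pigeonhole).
n = (38 − 1)·108 + 1 = 3997

By the generalised pigeonhole principle, to guarantee some box contains ≥ r objects we need more than (r − 1) · k objects total. Threshold: n = (r − 1) · k + 1. With r = 38 and k = 108: n = 37 · 108 + 1 = 3996 + 1 = 3997. For n = 3996 = 37 · 108, we can put exactly 37 objects in every box, avoiding 38 in any single one — so 3997 is tight.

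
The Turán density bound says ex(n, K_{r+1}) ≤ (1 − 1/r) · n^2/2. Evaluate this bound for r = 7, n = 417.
Turán density bound = (6/7) · 417^2/2 = 521667/7 ≈ 74523.8571

Turán's theorem: ex(n, K_{r+1}) is achieved by the complete r-partite Turán graph T(n, r) with parts as balanced as possible, and is at most (1 − 1/r) · n^2/2. For r = 7, n = 417: the density bound is (6/7) · 173889/2 = 521667/7 ≈ 74523.8571. The integer-valued extremum is e(T(417, 7)) = 74523, which is strictly less than the density bound 521667/7 since 7 ∤ 417 (the parts of T(417, 7) cannot all be equal).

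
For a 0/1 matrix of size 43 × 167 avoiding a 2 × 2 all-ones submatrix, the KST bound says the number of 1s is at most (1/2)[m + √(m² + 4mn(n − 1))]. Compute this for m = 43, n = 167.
z(43, 167; 2, 2) ≤ (1/2)[43 + √(43² + 4·43·167·166)] = (1/2)[43 + √4770033] = 1113.5203

Kővári–Sós–Turán: let r_1, ..., r_43 be the row sums and z = Σ r_i the total number of 1s. Each pair of columns can share at most one row with both entries 1 (else a 2×2 all-ones block appears), so Σ_i C(r_i, 2) ≤ C(167, 2) = 13861. By convexity Σ_i C(r_i, 2) ≥ 43·C(z/43, 2) = z(z − 43)/(2·43), giving z² − 43z − 43·167·166 ≤ 0 and hence z ≤ (1/2)[43 + √(1849 + 4·1192046)] = (1/2)[43 + √4770033] ≈ (1/2)(43 + 2184.0405) = 1113.5203.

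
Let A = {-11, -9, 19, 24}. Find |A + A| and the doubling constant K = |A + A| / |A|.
K = |A + A| / |A| = 10/4 = 5/2

Enumerate A + A = {a + b : a, b ∈ A}. With |A| = 4, there are |A|^2 = 16 ordered sum pairs; collecting distinct values, A + A = {-22, -20, -18, 8, 10, 13, 15, 38, 43, 48}, so |A + A| = 10. Thus K = 10/4 = 5/2. For comparison, the minimum possible |A + A| over all 4-element sets is 2·4 − 1 = 7 (so min K = 7/4), attained only by arithmetic progressions.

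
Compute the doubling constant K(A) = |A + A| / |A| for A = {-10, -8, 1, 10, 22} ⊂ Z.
K = |A + A| / |A| = 14/5

Enumerate A + A = {a + b : a, b ∈ A}. With |A| = 5, there are |A|^2 = 25 ordered sum pairs; collecting distinct values, A + A = {-20, -18, -16, -9, -7, 0, 2, 11, 12, 14, 20, 23, 32, 44}, so |A + A| = 14. Thus K = 14/5. For comparison, the minimum possible |A + A| over all 5-element sets is 2·5 − 1 = 9 (so min K = 9/5), attained only by arithmetic progressions.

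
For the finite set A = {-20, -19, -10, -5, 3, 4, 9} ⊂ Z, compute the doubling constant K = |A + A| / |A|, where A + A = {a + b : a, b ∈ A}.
K = |A + A| / |A| = 24/7

Enumerate A + A = {a + b : a, b ∈ A}. With |A| = 7, there are |A|^2 = 49 ordered sum pairs; collecting distinct values, A + A = {-40, -39, -38, -30, -29, -25, -24, -20, -17, -16, -15, -11, -10, -7, -6, -2, -1, 4, 6, 7, 8, 12, 13, 18}, so |A + A| = 24. Thus K = 24/7. For comparison, the minimum possible |A + A| over all 7-element sets is 2·7 − 1 = 13 (so min K = 13/7), attained only by arithmetic progressions.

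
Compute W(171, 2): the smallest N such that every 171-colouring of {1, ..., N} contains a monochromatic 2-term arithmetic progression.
W(171, 2) = 171 + 1 = 172

A 2-term AP is any pair of integers, so a monochromatic 2-AP exists iff some colour is used at least twice. With 171 colours, the colouring i ↦ i on {1, ..., 171} uses each colour once, avoiding any monochromatic pair, so W(171, 2) > 171. For {1, ..., 172}, pigeonhole forces two integers of the same colour, which form a monochromatic 2-AP. Hence W(171, 2) = 172.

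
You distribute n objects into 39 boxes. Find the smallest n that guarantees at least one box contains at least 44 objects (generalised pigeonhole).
n = (44 − 1)·39 + 1 = 1678

By the generalised pigeonhole principle, to guarantee some box contains ≥ r objects we need more than (r − 1) · k objects total. Threshold: n = (r − 1) · k + 1. With r = 44 and k = 39: n = 43 · 39 + 1 = 1677 + 1 = 1678. For n = 1677 = 43 · 39, we can put exactly 43 objects in every box, avoiding 44 in any single one — so 1678 is tight.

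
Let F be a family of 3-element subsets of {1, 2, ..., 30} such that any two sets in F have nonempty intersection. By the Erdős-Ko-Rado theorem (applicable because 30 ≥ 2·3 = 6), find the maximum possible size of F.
max |F| = C(29, 2) = 406

The Erdős-Ko-Rado theorem states: for n ≥ 2k, an intersecting family of k-subsets of an n-element set has size at most C(n − 1, k − 1), with equality for 'star' families {A ⊆ [n] : |A| = k, i ∈ A} (fix an element i). For n = 30, k = 3: C(29, 2) = 406.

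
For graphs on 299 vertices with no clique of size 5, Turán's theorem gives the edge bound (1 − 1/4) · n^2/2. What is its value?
Turán density bound = (3/4) · 299^2/2 = 268203/8 ≈ 33525.375

Turán's theorem: ex(n, K_{r+1}) is achieved by the complete r-partite Turán graph T(n, r) with parts as balanced as possible, and is at most (1 − 1/r) · n^2/2. For r = 4, n = 299: the density bound is (3/4) · 89401/2 = 268203/8 ≈ 33525.375. The integer-valued extremum is e(T(299, 4)) = 33525, which is strictly less than the density bound 268203/8 since 4 ∤ 299 (the parts of T(299, 4) cannot all be equal).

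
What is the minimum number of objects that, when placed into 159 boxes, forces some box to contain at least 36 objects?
n = (36 − 1)·159 + 1 = 5566

By the generalised pigeonhole principle, to guarantee some box contains ≥ r objects we need more than (r − 1) · k objects total. Threshold: n = (r − 1) · k + 1. With r = 36 and k = 159: n = 35 · 159 + 1 = 5565 + 1 = 5566. For n = 5565 = 35 · 159, we can put exactly 35 objects in every box, avoiding 36 in any single one — so 5566 is tight.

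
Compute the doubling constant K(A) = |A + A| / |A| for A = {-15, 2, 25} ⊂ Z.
K = |A + A| / |A| = 6/3 = 2

Enumerate A + A = {a + b : a, b ∈ A}. With |A| = 3, there are |A|^2 = 9 ordered sum pairs; collecting distinct values, A + A = {-30, -13, 4, 10, 27, 50}, so |A + A| = 6. Thus K = 6/3 = 2. For comparison, the minimum possible |A + A| over all 3-element sets is 2·3 − 1 = 5 (so min K = 5/3), attained only by arithmetic progressions.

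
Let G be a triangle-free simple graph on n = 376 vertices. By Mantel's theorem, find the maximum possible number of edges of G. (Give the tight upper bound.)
ex(376, K_3) = ⌊376^2/4⌋ = 35344

Mantel (1907): a triangle-free graph on n vertices has at most ⌊n^2/4⌋ edges, with equality for the complete bipartite graph K_{⌊n/2⌋, ⌈n/2⌉}. For n = 376: ⌊376^2/4⌋ = ⌊141376/4⌋ = 35344. The extremal graph is K_{188, 188}, which has 188·188 = 35344 edges.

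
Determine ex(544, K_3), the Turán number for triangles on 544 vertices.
ex(544, K_3) = ⌊544^2/4⌋ = 73984

Mantel (1907): a triangle-free graph on n vertices has at most ⌊n^2/4⌋ edges, with equality for the complete bipartite graph K_{⌊n/2⌋, ⌈n/2⌉}. For n = 544: ⌊544^2/4⌋ = ⌊295936/4⌋ = 73984. The extremal graph is K_{272, 272}, which has 272·272 = 73984 edges.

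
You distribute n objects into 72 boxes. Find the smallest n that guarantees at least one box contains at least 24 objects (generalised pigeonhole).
n = (24 − 1)·72 + 1 = 1657

By the generalised pigeonhole principle, to guarantee some box contains ≥ r objects we need more than (r − 1) · k objects total. Threshold: n = (r − 1) · k + 1. With r = 24 and k = 72: n = 23 · 72 + 1 = 1656 + 1 = 1657. For n = 1656 = 23 · 72, we can put exactly 23 objects in every box, avoiding 24 in any single one — so 1657 is tight.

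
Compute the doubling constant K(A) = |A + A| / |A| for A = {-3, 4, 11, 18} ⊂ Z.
K = |A + A| / |A| = 7/4

Enumerate A + A = {a + b : a, b ∈ A}. With |A| = 4, there are |A|^2 = 16 ordered sum pairs; collecting distinct values, A + A = {-6, 1, 8, 15, 22, 29, 36}, so |A + A| = 7. Thus K = 7/4. Here |A + A| = 2|A| − 1 = 7, the minimum possible — so K = 7/4 is minimal, which holds iff A is an arithmetic progression.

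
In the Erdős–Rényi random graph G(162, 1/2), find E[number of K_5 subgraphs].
E[# K_5] = C(162, 5) · (1/2)^C(5, 2) = 873642672 / 2^10 = 54602667/64 = 853166.671875

For each 5-subset S of vertices (there are C(162, 5) = 873642672 such S), let X_S = 1 if S induces a K_5 (all C(5, 2) = 10 edges present). Then P(X_S = 1) = (1/2)^10 = 1/1024. By linearity of expectation, E[# K_5] = C(162, 5) · (1/2)^10 = 873642672 / 1024 = 54602667/64 = 853166.671875.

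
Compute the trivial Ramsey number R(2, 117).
R(2, 117) = 117

R(2, k) = k for all k ≥ 2: in a 2-colouring of K_k, either some edge is red (a red K_2) or all edges are blue (a blue K_k). And K_{116} coloured all-blue has no blue K_117, so R(2, 117) > 116. Hence R(2, 117) = 117.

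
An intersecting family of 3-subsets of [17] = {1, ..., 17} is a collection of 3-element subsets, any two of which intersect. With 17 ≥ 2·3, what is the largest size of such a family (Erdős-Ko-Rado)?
max |F| = C(16, 2) = 120

Erdős-Ko-Rado (1961): when n ≥ 2k, max |F| = C(n−1, k−1). The bound is attained by the star {A : i ∈ A} for any fixed i ∈ [n]. Here C(17−1, 3−1) = C(16, 2) = 120.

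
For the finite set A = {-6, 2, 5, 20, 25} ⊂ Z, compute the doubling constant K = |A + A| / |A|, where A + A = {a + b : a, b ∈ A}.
K = |A + A| / |A| = 15/5 = 3

Enumerate A + A = {a + b : a, b ∈ A}. With |A| = 5, there are |A|^2 = 25 ordered sum pairs; collecting distinct values, A + A = {-12, -4, -1, 4, 7, 10, 14, 19, 22, 25, 27, 30, 40, 45, 50}, so |A + A| = 15. Thus K = 15/5 = 3. For comparison, the minimum possible |A + A| over all 5-element sets is 2·5 − 1 = 9 (so min K = 9/5), attained only by arithmetic progressions.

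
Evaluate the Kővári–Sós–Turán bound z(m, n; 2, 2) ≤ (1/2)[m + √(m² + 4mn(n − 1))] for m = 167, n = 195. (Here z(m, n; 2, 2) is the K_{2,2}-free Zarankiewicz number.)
z(167, 195; 2, 2) ≤ (1/2)[167 + √(167² + 4·167·195·194)] = (1/2)[167 + √25298329] = 2598.3722

Kővári–Sós–Turán: let r_1, ..., r_167 be the row sums and z = Σ r_i the total number of 1s. Each pair of columns can share at most one row with both entries 1 (else a 2×2 all-ones block appears), so Σ_i C(r_i, 2) ≤ C(195, 2) = 18915. By convexity Σ_i C(r_i, 2) ≥ 167·C(z/167, 2) = z(z − 167)/(2·167), giving z² − 167z − 167·195·194 ≤ 0 and hence z ≤ (1/2)[167 + √(27889 + 4·6317610)] = (1/2)[167 + √25298329] ≈ (1/2)(167 + 5029.7444) = 2598.3722.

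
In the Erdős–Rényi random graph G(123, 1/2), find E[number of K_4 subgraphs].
E[# K_4] = C(123, 4) · (1/2)^C(4, 2) = 9078630 / 2^6 = 4539315/32 = 141853.59375

For each 4-subset S of vertices (there are C(123, 4) = 9078630 such S), let X_S = 1 if S induces a K_4 (all C(4, 2) = 6 edges present). Then P(X_S = 1) = (1/2)^6 = 1/64. By linearity of expectation, E[# K_4] = C(123, 4) · (1/2)^6 = 9078630 / 64 = 4539315/32 = 141853.59375.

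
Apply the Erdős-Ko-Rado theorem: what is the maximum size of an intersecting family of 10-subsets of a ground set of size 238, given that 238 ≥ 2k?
max |F| = C(237, 9) = 5574427095360695

The Erdős-Ko-Rado theorem states: for n ≥ 2k, an intersecting family of k-subsets of an n-element set has size at most C(n − 1, k − 1), with equality for 'star' families {A ⊆ [n] : |A| = k, i ∈ A} (fix an element i). For n = 238, k = 10: C(237, 9) = 5574427095360695.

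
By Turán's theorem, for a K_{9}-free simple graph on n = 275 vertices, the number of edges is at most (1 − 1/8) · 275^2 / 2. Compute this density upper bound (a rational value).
Turán density bound = (7/8) · 275^2/2 = 529375/16 ≈ 33085.9375

Turán's theorem: ex(n, K_{r+1}) is achieved by the complete r-partite Turán graph T(n, r) with parts as balanced as possible, and is at most (1 − 1/r) · n^2/2. For r = 8, n = 275: the density bound is (7/8) · 75625/2 = 529375/16 ≈ 33085.9375. The integer-valued extremum is e(T(275, 8)) = 33085, which is strictly less than the density bound 529375/16 since 8 ∤ 275 (the parts of T(275, 8) cannot all be equal).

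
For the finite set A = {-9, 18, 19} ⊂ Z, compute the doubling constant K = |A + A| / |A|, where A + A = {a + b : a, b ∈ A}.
K = |A + A| / |A| = 6/3 = 2

Enumerate A + A = {a + b : a, b ∈ A}. With |A| = 3, there are |A|^2 = 9 ordered sum pairs; collecting distinct values, A + A = {-18, 9, 10, 36, 37, 38}, so |A + A| = 6. Thus K = 6/3 = 2. For comparison, the minimum possible |A + A| over all 3-element sets is 2·3 − 1 = 5 (so min K = 5/3), attained only by arithmetic progressions.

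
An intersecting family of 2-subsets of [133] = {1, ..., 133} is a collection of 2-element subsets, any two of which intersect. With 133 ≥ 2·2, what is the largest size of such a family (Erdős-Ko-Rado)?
max |F| = C(132, 1) = 132

Erdős-Ko-Rado (1961): when n ≥ 2k, max |F| = C(n−1, k−1). The bound is attained by the star {A : i ∈ A} for any fixed i ∈ [n]. Here C(133−1, 2−1) = C(132, 1) = 132.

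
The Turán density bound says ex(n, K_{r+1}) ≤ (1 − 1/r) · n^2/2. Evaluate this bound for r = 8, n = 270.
Turán density bound = (7/8) · 270^2/2 = 127575/4 ≈ 31893.75

Turán's theorem: ex(n, K_{r+1}) is achieved by the complete r-partite Turán graph T(n, r) with parts as balanced as possible, and is at most (1 − 1/r) · n^2/2. For r = 8, n = 270: the density bound is (7/8) · 72900/2 = 127575/4 ≈ 31893.75. The integer-valued extremum is e(T(270, 8)) = 31893, which is strictly less than the density bound 127575/4 since 8 ∤ 270 (the parts of T(270, 8) cannot all be equal).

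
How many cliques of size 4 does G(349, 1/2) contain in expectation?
E[# K_4] = C(349, 4) · (1/2)^C(4, 2) = 607573751 / 2^6 = 9493339.859375

For each 4-subset S of vertices (there are C(349, 4) = 607573751 such S), let X_S = 1 if S induces a K_4 (all C(4, 2) = 6 edges present). Then P(X_S = 1) = (1/2)^6 = 1/64. By linearity of expectation, E[# K_4] = C(349, 4) · (1/2)^6 = 607573751 / 64 = 9493339.859375.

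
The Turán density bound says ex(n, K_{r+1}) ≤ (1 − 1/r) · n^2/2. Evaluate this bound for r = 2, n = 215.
Turán density bound = (1/2) · 215^2/2 = 46225/4 ≈ 11556.25

Turán's theorem: ex(n, K_{r+1}) is achieved by the complete r-partite Turán graph T(n, r) with parts as balanced as possible, and is at most (1 − 1/r) · n^2/2. For r = 2, n = 215: the density bound is (1/2) · 46225/2 = 46225/4 ≈ 11556.25. The integer-valued extremum is e(T(215, 2)) = 11556, which is strictly less than the density bound 46225/4 since 2 ∤ 215 (the parts of T(215, 2) cannot all be equal).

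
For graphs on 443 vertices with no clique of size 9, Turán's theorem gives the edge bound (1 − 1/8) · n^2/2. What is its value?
Turán density bound = (7/8) · 443^2/2 = 1373743/16 ≈ 85858.9375

Turán's theorem: ex(n, K_{r+1}) is achieved by the complete r-partite Turán graph T(n, r) with parts as balanced as possible, and is at most (1 − 1/r) · n^2/2. For r = 8, n = 443: the density bound is (7/8) · 196249/2 = 1373743/16 ≈ 85858.9375. The integer-valued extremum is e(T(443, 8)) = 85858, which is strictly less than the density bound 1373743/16 since 8 ∤ 443 (the parts of T(443, 8) cannot all be equal).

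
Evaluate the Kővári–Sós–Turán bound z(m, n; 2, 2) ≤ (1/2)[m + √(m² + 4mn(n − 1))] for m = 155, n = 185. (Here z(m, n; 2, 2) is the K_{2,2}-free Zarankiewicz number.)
z(155, 185; 2, 2) ≤ (1/2)[155 + √(155² + 4·155·185·184)] = (1/2)[155 + √21128825] = 2375.8051

Kővári–Sós–Turán: let r_1, ..., r_155 be the row sums and z = Σ r_i the total number of 1s. Each pair of columns can share at most one row with both entries 1 (else a 2×2 all-ones block appears), so Σ_i C(r_i, 2) ≤ C(185, 2) = 17020. By convexity Σ_i C(r_i, 2) ≥ 155·C(z/155, 2) = z(z − 155)/(2·155), giving z² − 155z − 155·185·184 ≤ 0 and hence z ≤ (1/2)[155 + √(24025 + 4·5276200)] = (1/2)[155 + √21128825] ≈ (1/2)(155 + 4596.6102) = 2375.8051.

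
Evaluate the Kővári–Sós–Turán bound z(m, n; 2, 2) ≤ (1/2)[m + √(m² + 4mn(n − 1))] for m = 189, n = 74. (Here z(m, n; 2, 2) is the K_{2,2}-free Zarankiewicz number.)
z(189, 74; 2, 2) ≤ (1/2)[189 + √(189² + 4·189·74·73)] = (1/2)[189 + √4119633] = 1109.344

Kővári–Sós–Turán: let r_1, ..., r_189 be the row sums and z = Σ r_i the total number of 1s. Each pair of columns can share at most one row with both entries 1 (else a 2×2 all-ones block appears), so Σ_i C(r_i, 2) ≤ C(74, 2) = 2701. By convexity Σ_i C(r_i, 2) ≥ 189·C(z/189, 2) = z(z − 189)/(2·189), giving z² − 189z − 189·74·73 ≤ 0 and hence z ≤ (1/2)[189 + √(35721 + 4·1020978)] = (1/2)[189 + √4119633] ≈ (1/2)(189 + 2029.6879) = 1109.344.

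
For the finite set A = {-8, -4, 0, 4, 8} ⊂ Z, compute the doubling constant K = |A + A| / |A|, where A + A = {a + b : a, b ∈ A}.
K = |A + A| / |A| = 9/5

Enumerate A + A = {a + b : a, b ∈ A}. With |A| = 5, there are |A|^2 = 25 ordered sum pairs; collecting distinct values, A + A = {-16, -12, -8, -4, 0, 4, 8, 12, 16}, so |A + A| = 9. Thus K = 9/5. Here |A + A| = 2|A| − 1 = 9, the minimum possible — so K = 9/5 is minimal, which holds iff A is an arithmetic progression.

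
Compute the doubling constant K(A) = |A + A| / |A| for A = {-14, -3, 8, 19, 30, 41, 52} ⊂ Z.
K = |A + A| / |A| = 13/7

Enumerate A + A = {a + b : a, b ∈ A}. With |A| = 7, there are |A|^2 = 49 ordered sum pairs; collecting distinct values, A + A = {-28, -17, -6, 5, 16, 27, 38, 49, 60, 71, 82, 93, 104}, so |A + A| = 13. Thus K = 13/7. Here |A + A| = 2|A| − 1 = 13, the minimum possible — so K = 13/7 is minimal, which holds iff A is an arithmetic progression.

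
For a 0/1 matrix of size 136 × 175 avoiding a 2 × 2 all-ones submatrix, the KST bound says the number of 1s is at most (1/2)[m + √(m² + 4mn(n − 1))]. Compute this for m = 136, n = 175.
z(136, 175; 2, 2) ≤ (1/2)[136 + √(136² + 4·136·175·174)] = (1/2)[136 + √16583296] = 2104.1297

Kővári–Sós–Turán: let r_1, ..., r_136 be the row sums and z = Σ r_i the total number of 1s. Each pair of columns can share at most one row with both entries 1 (else a 2×2 all-ones block appears), so Σ_i C(r_i, 2) ≤ C(175, 2) = 15225. By convexity Σ_i C(r_i, 2) ≥ 136·C(z/136, 2) = z(z − 136)/(2·136), giving z² − 136z − 136·175·174 ≤ 0 and hence z ≤ (1/2)[136 + √(18496 + 4·4141200)] = (1/2)[136 + √16583296] ≈ (1/2)(136 + 4072.2593) = 2104.1297.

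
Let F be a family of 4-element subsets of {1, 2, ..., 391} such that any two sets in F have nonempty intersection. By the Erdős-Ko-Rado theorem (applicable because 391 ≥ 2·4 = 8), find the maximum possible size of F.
max |F| = C(390, 3) = 9810580

Erdős-Ko-Rado (1961): when n ≥ 2k, max |F| = C(n−1, k−1). The bound is attained by the star {A : i ∈ A} for any fixed i ∈ [n]. Here C(391−1, 4−1) = C(390, 3) = 9810580.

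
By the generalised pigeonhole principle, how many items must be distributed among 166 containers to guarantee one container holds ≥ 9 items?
n = (9 − 1)·166 + 1 = 1329

By the generalised pigeonhole principle, to guarantee some box contains ≥ r objects we need more than (r − 1) · k objects total. Threshold: n = (r − 1) · k + 1. With r = 9 and k = 166: n = 8 · 166 + 1 = 1328 + 1 = 1329. For n = 1328 = 8 · 166, we can put exactly 8 objects in every box, avoiding 9 in any single one — so 1329 is tight.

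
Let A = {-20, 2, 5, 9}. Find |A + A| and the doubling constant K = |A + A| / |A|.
K = |A + A| / |A| = 10/4 = 5/2

Enumerate A + A = {a + b : a, b ∈ A}. With |A| = 4, there are |A|^2 = 16 ordered sum pairs; collecting distinct values, A + A = {-40, -18, -15, -11, 4, 7, 10, 11, 14, 18}, so |A + A| = 10. Thus K = 10/4 = 5/2. For comparison, the minimum possible |A + A| over all 4-element sets is 2·4 − 1 = 7 (so min K = 7/4), attained only by arithmetic progressions.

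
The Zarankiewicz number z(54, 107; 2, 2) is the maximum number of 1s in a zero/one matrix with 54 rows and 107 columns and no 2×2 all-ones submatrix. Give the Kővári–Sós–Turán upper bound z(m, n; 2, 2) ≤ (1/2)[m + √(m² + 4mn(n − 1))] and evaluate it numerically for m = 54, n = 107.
z(54, 107; 2, 2) ≤ (1/2)[54 + √(54² + 4·54·107·106)] = (1/2)[54 + √2452788] = 810.069

Kővári–Sós–Turán: let r_1, ..., r_54 be the row sums and z = Σ r_i the total number of 1s. Each pair of columns can share at most one row with both entries 1 (else a 2×2 all-ones block appears), so Σ_i C(r_i, 2) ≤ C(107, 2) = 5671. By convexity Σ_i C(r_i, 2) ≥ 54·C(z/54, 2) = z(z − 54)/(2·54), giving z² − 54z − 54·107·106 ≤ 0 and hence z ≤ (1/2)[54 + √(2916 + 4·612468)] = (1/2)[54 + √2452788] ≈ (1/2)(54 + 1566.1379) = 810.069.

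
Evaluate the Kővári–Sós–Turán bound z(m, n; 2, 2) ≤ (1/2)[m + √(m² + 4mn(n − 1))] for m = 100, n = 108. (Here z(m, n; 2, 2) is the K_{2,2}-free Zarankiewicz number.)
z(100, 108; 2, 2) ≤ (1/2)[100 + √(100² + 4·100·108·107)] = (1/2)[100 + √4632400] = 1126.1505

Kővári–Sós–Turán: let r_1, ..., r_100 be the row sums and z = Σ r_i the total number of 1s. Each pair of columns can share at most one row with both entries 1 (else a 2×2 all-ones block appears), so Σ_i C(r_i, 2) ≤ C(108, 2) = 5778. By convexity Σ_i C(r_i, 2) ≥ 100·C(z/100, 2) = z(z − 100)/(2·100), giving z² − 100z − 100·108·107 ≤ 0 and hence z ≤ (1/2)[100 + √(10000 + 4·1155600)] = (1/2)[100 + √4632400] ≈ (1/2)(100 + 2152.3011) = 1126.1505.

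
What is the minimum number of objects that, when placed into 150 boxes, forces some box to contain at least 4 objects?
n = (4 − 1)·150 + 1 = 451

By the generalised pigeonhole principle, to guarantee some box contains ≥ r objects we need more than (r − 1) · k objects total. Threshold: n = (r − 1) · k + 1. With r = 4 and k = 150: n = 3 · 150 + 1 = 450 + 1 = 451. For n = 450 = 3 · 150, we can put exactly 3 objects in every box, avoiding 4 in any single one — so 451 is tight.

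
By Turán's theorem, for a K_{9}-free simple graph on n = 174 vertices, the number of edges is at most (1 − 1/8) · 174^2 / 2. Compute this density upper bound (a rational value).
Turán density bound = (7/8) · 174^2/2 = 52983/4 ≈ 13245.75

Turán's theorem: ex(n, K_{r+1}) is achieved by the complete r-partite Turán graph T(n, r) with parts as balanced as possible, and is at most (1 − 1/r) · n^2/2. For r = 8, n = 174: the density bound is (7/8) · 30276/2 = 52983/4 ≈ 13245.75. The integer-valued extremum is e(T(174, 8)) = 13245, which is strictly less than the density bound 52983/4 since 8 ∤ 174 (the parts of T(174, 8) cannot all be equal).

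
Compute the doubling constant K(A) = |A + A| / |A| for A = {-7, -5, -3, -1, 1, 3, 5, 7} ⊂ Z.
K = |A + A| / |A| = 15/8

Enumerate A + A = {a + b : a, b ∈ A}. With |A| = 8, there are |A|^2 = 64 ordered sum pairs; collecting distinct values, A + A = {-14, -12, -10, -8, -6, -4, -2, 0, 2, 4, 6, 8, 10, 12, 14}, so |A + A| = 15. Thus K = 15/8. Here |A + A| = 2|A| − 1 = 15, the minimum possible — so K = 15/8 is minimal, which holds iff A is an arithmetic progression.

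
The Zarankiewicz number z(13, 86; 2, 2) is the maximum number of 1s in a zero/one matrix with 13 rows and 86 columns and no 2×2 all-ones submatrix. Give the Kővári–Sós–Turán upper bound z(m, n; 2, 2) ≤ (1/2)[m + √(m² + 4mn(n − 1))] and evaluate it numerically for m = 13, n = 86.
z(13, 86; 2, 2) ≤ (1/2)[13 + √(13² + 4·13·86·85)] = (1/2)[13 + √380289] = 314.8379

Kővári–Sós–Turán: let r_1, ..., r_13 be the row sums and z = Σ r_i the total number of 1s. Each pair of columns can share at most one row with both entries 1 (else a 2×2 all-ones block appears), so Σ_i C(r_i, 2) ≤ C(86, 2) = 3655. By convexity Σ_i C(r_i, 2) ≥ 13·C(z/13, 2) = z(z − 13)/(2·13), giving z² − 13z − 13·86·85 ≤ 0 and hence z ≤ (1/2)[13 + √(169 + 4·95030)] = (1/2)[13 + √380289] ≈ (1/2)(13 + 616.6758) = 314.8379.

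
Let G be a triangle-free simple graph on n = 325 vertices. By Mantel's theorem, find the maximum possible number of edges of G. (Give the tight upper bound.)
ex(325, K_3) = ⌊325^2/4⌋ = 26406

Mantel (1907): a triangle-free graph on n vertices has at most ⌊n^2/4⌋ edges, with equality for the complete bipartite graph K_{⌊n/2⌋, ⌈n/2⌉}. For n = 325: ⌊325^2/4⌋ = ⌊105625/4⌋ = 26406. The extremal graph is K_{162, 163}, which has 162·163 = 26406 edges.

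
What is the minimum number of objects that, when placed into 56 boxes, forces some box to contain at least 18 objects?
n = (18 − 1)·56 + 1 = 953

By the generalised pigeonhole principle, to guarantee some box contains ≥ r objects we need more than (r − 1) · k objects total. Threshold: n = (r − 1) · k + 1. With r = 18 and k = 56: n = 17 · 56 + 1 = 952 + 1 = 953. For n = 952 = 17 · 56, we can put exactly 17 objects in every box, avoiding 18 in any single one — so 953 is tight.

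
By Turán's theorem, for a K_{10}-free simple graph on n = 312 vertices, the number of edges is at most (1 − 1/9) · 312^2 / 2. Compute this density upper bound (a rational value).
Turán density bound = (8/9) · 312^2/2 = 43264

Turán's theorem: ex(n, K_{r+1}) is achieved by the complete r-partite Turán graph T(n, r) with parts as balanced as possible, and is at most (1 − 1/r) · n^2/2. For r = 9, n = 312: the density bound is (8/9) · 97344/2 = 43264. The integer-valued extremum is e(T(312, 9)) = 43263, which is strictly less than the density bound 43264 since 9 ∤ 312 (the parts of T(312, 9) cannot all be equal).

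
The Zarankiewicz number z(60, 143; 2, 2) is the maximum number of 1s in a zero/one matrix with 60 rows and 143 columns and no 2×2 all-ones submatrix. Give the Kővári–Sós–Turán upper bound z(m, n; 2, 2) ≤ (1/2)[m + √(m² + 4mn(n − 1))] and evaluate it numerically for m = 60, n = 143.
z(60, 143; 2, 2) ≤ (1/2)[60 + √(60² + 4·60·143·142)] = (1/2)[60 + √4877040] = 1134.2011

Kővári–Sós–Turán: let r_1, ..., r_60 be the row sums and z = Σ r_i the total number of 1s. Each pair of columns can share at most one row with both entries 1 (else a 2×2 all-ones block appears), so Σ_i C(r_i, 2) ≤ C(143, 2) = 10153. By convexity Σ_i C(r_i, 2) ≥ 60·C(z/60, 2) = z(z − 60)/(2·60), giving z² − 60z − 60·143·142 ≤ 0 and hence z ≤ (1/2)[60 + √(3600 + 4·1218360)] = (1/2)[60 + √4877040] ≈ (1/2)(60 + 2208.4021) = 1134.2011.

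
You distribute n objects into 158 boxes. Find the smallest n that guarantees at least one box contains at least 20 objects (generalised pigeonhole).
n = (20 − 1)·158 + 1 = 3003

By the generalised pigeonhole principle, to guarantee some box contains ≥ r objects we need more than (r − 1) · k objects total. Threshold: n = (r − 1) · k + 1. With r = 20 and k = 158: n = 19 · 158 + 1 = 3002 + 1 = 3003. For n = 3002 = 19 · 158, we can put exactly 19 objects in every box, avoiding 20 in any single one — so 3003 is tight.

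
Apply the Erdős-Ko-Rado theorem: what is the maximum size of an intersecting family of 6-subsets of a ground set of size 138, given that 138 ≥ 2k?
max |F| = C(137, 5) = 373566942

The Erdős-Ko-Rado theorem states: for n ≥ 2k, an intersecting family of k-subsets of an n-element set has size at most C(n − 1, k − 1), with equality for 'star' families {A ⊆ [n] : |A| = k, i ∈ A} (fix an element i). For n = 138, k = 6: C(137, 5) = 373566942.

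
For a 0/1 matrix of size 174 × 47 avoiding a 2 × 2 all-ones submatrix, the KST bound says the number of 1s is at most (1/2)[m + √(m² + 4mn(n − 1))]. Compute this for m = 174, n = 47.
z(174, 47; 2, 2) ≤ (1/2)[174 + √(174² + 4·174·47·46)] = (1/2)[174 + √1535028] = 706.4812

Kővári–Sós–Turán: let r_1, ..., r_174 be the row sums and z = Σ r_i the total number of 1s. Each pair of columns can share at most one row with both entries 1 (else a 2×2 all-ones block appears), so Σ_i C(r_i, 2) ≤ C(47, 2) = 1081. By convexity Σ_i C(r_i, 2) ≥ 174·C(z/174, 2) = z(z − 174)/(2·174), giving z² − 174z − 174·47·46 ≤ 0 and hence z ≤ (1/2)[174 + √(30276 + 4·376188)] = (1/2)[174 + √1535028] ≈ (1/2)(174 + 1238.9625) = 706.4812.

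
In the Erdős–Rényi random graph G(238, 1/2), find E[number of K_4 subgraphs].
E[# K_4] = C(238, 4) · (1/2)^C(4, 2) = 130344865 / 2^6 = 2036638.515625

For each 4-subset S of vertices (there are C(238, 4) = 130344865 such S), let X_S = 1 if S induces a K_4 (all C(4, 2) = 6 edges present). Then P(X_S = 1) = (1/2)^6 = 1/64. By linearity of expectation, E[# K_4] = C(238, 4) · (1/2)^6 = 130344865 / 64 = 2036638.515625.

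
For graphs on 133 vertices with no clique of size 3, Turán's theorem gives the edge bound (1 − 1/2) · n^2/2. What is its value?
Turán density bound = (1/2) · 133^2/2 = 17689/4 ≈ 4422.25

Turán's theorem: ex(n, K_{r+1}) is achieved by the complete r-partite Turán graph T(n, r) with parts as balanced as possible, and is at most (1 − 1/r) · n^2/2. For r = 2, n = 133: the density bound is (1/2) · 17689/2 = 17689/4 ≈ 4422.25. The integer-valued extremum is e(T(133, 2)) = 4422, which is strictly less than the density bound 17689/4 since 2 ∤ 133 (the parts of T(133, 2) cannot all be equal).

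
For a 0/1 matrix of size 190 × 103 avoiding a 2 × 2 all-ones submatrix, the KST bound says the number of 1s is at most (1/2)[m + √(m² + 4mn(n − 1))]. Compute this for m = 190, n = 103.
z(190, 103; 2, 2) ≤ (1/2)[190 + √(190² + 4·190·103·102)] = (1/2)[190 + √8020660] = 1511.0385

Kővári–Sós–Turán: let r_1, ..., r_190 be the row sums and z = Σ r_i the total number of 1s. Each pair of columns can share at most one row with both entries 1 (else a 2×2 all-ones block appears), so Σ_i C(r_i, 2) ≤ C(103, 2) = 5253. By convexity Σ_i C(r_i, 2) ≥ 190·C(z/190, 2) = z(z − 190)/(2·190), giving z² − 190z − 190·103·102 ≤ 0 and hence z ≤ (1/2)[190 + √(36100 + 4·1996140)] = (1/2)[190 + √8020660] ≈ (1/2)(190 + 2832.077) = 1511.0385.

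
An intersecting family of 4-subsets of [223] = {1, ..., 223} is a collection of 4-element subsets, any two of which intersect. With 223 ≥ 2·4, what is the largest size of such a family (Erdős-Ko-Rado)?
max |F| = C(222, 3) = 1798940

Erdős-Ko-Rado (1961): when n ≥ 2k, max |F| = C(n−1, k−1). The bound is attained by the star {A : i ∈ A} for any fixed i ∈ [n]. Here C(223−1, 4−1) = C(222, 3) = 1798940.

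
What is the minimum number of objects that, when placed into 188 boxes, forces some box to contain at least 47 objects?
n = (47 − 1)·188 + 1 = 8649

By the generalised pigeonhole principle, to guarantee some box contains ≥ r objects we need more than (r − 1) · k objects total. Threshold: n = (r − 1) · k + 1. With r = 47 and k = 188: n = 46 · 188 + 1 = 8648 + 1 = 8649. For n = 8648 = 46 · 188, we can put exactly 46 objects in every box, avoiding 47 in any single one — so 8649 is tight.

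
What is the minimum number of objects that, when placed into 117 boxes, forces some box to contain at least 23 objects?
n = (23 − 1)·117 + 1 = 2575

By the generalised pigeonhole principle, to guarantee some box contains ≥ r objects we need more than (r − 1) · k objects total. Threshold: n = (r − 1) · k + 1. With r = 23 and k = 117: n = 22 · 117 + 1 = 2574 + 1 = 2575. For n = 2574 = 22 · 117, we can put exactly 22 objects in every box, avoiding 23 in any single one — so 2575 is tight.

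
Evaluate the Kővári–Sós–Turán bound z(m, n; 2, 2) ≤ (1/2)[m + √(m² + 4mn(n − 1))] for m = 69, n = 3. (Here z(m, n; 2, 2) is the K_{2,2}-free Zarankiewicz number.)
z(69, 3; 2, 2) ≤ (1/2)[69 + √(69² + 4·69·3·2)] = (1/2)[69 + √6417] = 74.5531

Kővári–Sós–Turán: let r_1, ..., r_69 be the row sums and z = Σ r_i the total number of 1s. Each pair of columns can share at most one row with both entries 1 (else a 2×2 all-ones block appears), so Σ_i C(r_i, 2) ≤ C(3, 2) = 3. By convexity Σ_i C(r_i, 2) ≥ 69·C(z/69, 2) = z(z − 69)/(2·69), giving z² − 69z − 69·3·2 ≤ 0 and hence z ≤ (1/2)[69 + √(4761 + 4·414)] = (1/2)[69 + √6417] ≈ (1/2)(69 + 80.1062) = 74.5531.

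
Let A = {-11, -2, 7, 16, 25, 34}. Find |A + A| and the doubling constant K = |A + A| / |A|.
K = |A + A| / |A| = 11/6

Enumerate A + A = {a + b : a, b ∈ A}. With |A| = 6, there are |A|^2 = 36 ordered sum pairs; collecting distinct values, A + A = {-22, -13, -4, 5, 14, 23, 32, 41, 50, 59, 68}, so |A + A| = 11. Thus K = 11/6. Here |A + A| = 2|A| − 1 = 11, the minimum possible — so K = 11/6 is minimal, which holds iff A is an arithmetic progression.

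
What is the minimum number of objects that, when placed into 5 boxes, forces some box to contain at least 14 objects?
n = (14 − 1)·5 + 1 = 66

By the generalised pigeonhole principle, to guarantee some box contains ≥ r objects we need more than (r − 1) · k objects total. Threshold: n = (r − 1) · k + 1. With r = 14 and k = 5: n = 13 · 5 + 1 = 65 + 1 = 66. For n = 65 = 13 · 5, we can put exactly 13 objects in every box, avoiding 14 in any single one — so 66 is tight.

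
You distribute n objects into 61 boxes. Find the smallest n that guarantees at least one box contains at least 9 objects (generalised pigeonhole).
n = (9 − 1)·61 + 1 = 489

By the generalised pigeonhole principle, to guarantee some box contains ≥ r objects we need more than (r − 1) · k objects total. Threshold: n = (r − 1) · k + 1. With r = 9 and k = 61: n = 8 · 61 + 1 = 488 + 1 = 489. For n = 488 = 8 · 61, we can put exactly 8 objects in every box, avoiding 9 in any single one — so 489 is tight.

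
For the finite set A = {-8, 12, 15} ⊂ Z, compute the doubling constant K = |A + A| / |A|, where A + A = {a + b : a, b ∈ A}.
K = |A + A| / |A| = 6/3 = 2

Enumerate A + A = {a + b : a, b ∈ A}. With |A| = 3, there are |A|^2 = 9 ordered sum pairs; collecting distinct values, A + A = {-16, 4, 7, 24, 27, 30}, so |A + A| = 6. Thus K = 6/3 = 2. For comparison, the minimum possible |A + A| over all 3-element sets is 2·3 − 1 = 5 (so min K = 5/3), attained only by arithmetic progressions.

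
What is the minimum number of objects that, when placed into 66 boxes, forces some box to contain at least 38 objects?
n = (38 − 1)·66 + 1 = 2443

By the generalised pigeonhole principle, to guarantee some box contains ≥ r objects we need more than (r − 1) · k objects total. Threshold: n = (r − 1) · k + 1. With r = 38 and k = 66: n = 37 · 66 + 1 = 2442 + 1 = 2443. For n = 2442 = 37 · 66, we can put exactly 37 objects in every box, avoiding 38 in any single one — so 2443 is tight.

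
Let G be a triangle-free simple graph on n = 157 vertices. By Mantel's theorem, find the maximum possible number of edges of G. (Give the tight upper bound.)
ex(157, K_3) = ⌊157^2/4⌋ = 6162

Mantel (1907): a triangle-free graph on n vertices has at most ⌊n^2/4⌋ edges, with equality for the complete bipartite graph K_{⌊n/2⌋, ⌈n/2⌉}. For n = 157: ⌊157^2/4⌋ = ⌊24649/4⌋ = 6162. The extremal graph is K_{78, 79}, which has 78·79 = 6162 edges.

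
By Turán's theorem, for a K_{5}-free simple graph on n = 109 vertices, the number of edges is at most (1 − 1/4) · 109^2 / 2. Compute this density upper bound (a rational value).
Turán density bound = (3/4) · 109^2/2 = 35643/8 ≈ 4455.375

Turán's theorem: ex(n, K_{r+1}) is achieved by the complete r-partite Turán graph T(n, r) with parts as balanced as possible, and is at most (1 − 1/r) · n^2/2. For r = 4, n = 109: the density bound is (3/4) · 11881/2 = 35643/8 ≈ 4455.375. The integer-valued extremum is e(T(109, 4)) = 4455, which is strictly less than the density bound 35643/8 since 4 ∤ 109 (the parts of T(109, 4) cannot all be equal).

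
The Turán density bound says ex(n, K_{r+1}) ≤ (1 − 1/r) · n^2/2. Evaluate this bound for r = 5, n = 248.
Turán density bound = (4/5) · 248^2/2 = 123008/5 ≈ 24601.6

Turán's theorem: ex(n, K_{r+1}) is achieved by the complete r-partite Turán graph T(n, r) with parts as balanced as possible, and is at most (1 − 1/r) · n^2/2. For r = 5, n = 248: the density bound is (4/5) · 61504/2 = 123008/5 ≈ 24601.6. The integer-valued extremum is e(T(248, 5)) = 24601, which is strictly less than the density bound 123008/5 since 5 ∤ 248 (the parts of T(248, 5) cannot all be equal).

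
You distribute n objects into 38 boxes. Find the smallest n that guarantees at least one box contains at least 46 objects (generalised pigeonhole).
n = (46 − 1)·38 + 1 = 1711

By the generalised pigeonhole principle, to guarantee some box contains ≥ r objects we need more than (r − 1) · k objects total. Threshold: n = (r − 1) · k + 1. With r = 46 and k = 38: n = 45 · 38 + 1 = 1710 + 1 = 1711. For n = 1710 = 45 · 38, we can put exactly 45 objects in every box, avoiding 46 in any single one — so 1711 is tight.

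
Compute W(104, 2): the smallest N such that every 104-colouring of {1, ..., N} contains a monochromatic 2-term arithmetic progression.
W(104, 2) = 104 + 1 = 105

A 2-term AP is any pair of integers, so a monochromatic 2-AP exists iff some colour is used at least twice. With 104 colours, the colouring i ↦ i on {1, ..., 104} uses each colour once, avoiding any monochromatic pair, so W(104, 2) > 104. For {1, ..., 105}, pigeonhole forces two integers of the same colour, which form a monochromatic 2-AP. Hence W(104, 2) = 105.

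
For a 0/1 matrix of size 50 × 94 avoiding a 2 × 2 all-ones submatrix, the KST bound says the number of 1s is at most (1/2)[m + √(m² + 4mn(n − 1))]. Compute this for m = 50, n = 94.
z(50, 94; 2, 2) ≤ (1/2)[50 + √(50² + 4·50·94·93)] = (1/2)[50 + √1750900] = 686.6079

Kővári–Sós–Turán: let r_1, ..., r_50 be the row sums and z = Σ r_i the total number of 1s. Each pair of columns can share at most one row with both entries 1 (else a 2×2 all-ones block appears), so Σ_i C(r_i, 2) ≤ C(94, 2) = 4371. By convexity Σ_i C(r_i, 2) ≥ 50·C(z/50, 2) = z(z − 50)/(2·50), giving z² − 50z − 50·94·93 ≤ 0 and hence z ≤ (1/2)[50 + √(2500 + 4·437100)] = (1/2)[50 + √1750900] ≈ (1/2)(50 + 1323.2158) = 686.6079.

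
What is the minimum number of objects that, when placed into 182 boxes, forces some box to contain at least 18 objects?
n = (18 − 1)·182 + 1 = 3095

By the generalised pigeonhole principle, to guarantee some box contains ≥ r objects we need more than (r − 1) · k objects total. Threshold: n = (r − 1) · k + 1. With r = 18 and k = 182: n = 17 · 182 + 1 = 3094 + 1 = 3095. For n = 3094 = 17 · 182, we can put exactly 17 objects in every box, avoiding 18 in any single one — so 3095 is tight.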